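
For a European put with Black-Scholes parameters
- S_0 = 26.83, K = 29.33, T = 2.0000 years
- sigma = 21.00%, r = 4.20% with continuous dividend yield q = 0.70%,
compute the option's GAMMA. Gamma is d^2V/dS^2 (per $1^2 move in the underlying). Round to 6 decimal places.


d1 = 0.0842123146; d2 = -0.2127725335
phi(d1) = 0.3975301931; exp(-qT) = 0.9860975443; exp(-rT) = 0.9194312561
Gamma = exp(-qT) * phi(d1) / (S * sigma * sqrt(T)) = 0.9860975443 * 0.3975301931 / (26.8300 * 0.2100 * 1.4142135624) = 0.049197

Answer: Gamma = 0.049197


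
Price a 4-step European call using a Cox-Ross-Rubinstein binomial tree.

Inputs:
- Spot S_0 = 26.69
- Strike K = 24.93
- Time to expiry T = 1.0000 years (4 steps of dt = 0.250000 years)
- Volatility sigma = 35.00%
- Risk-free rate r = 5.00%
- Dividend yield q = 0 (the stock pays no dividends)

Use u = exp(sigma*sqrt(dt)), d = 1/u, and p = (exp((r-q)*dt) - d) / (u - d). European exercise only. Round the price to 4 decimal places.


Answer: Price = V(0,0) = 5.2166

Derivation:
dt = T/N = 0.250000
u = exp(sigma*sqrt(dt)) = 1.191246; d = 1/u = 0.839457
p = (exp((r-q)*dt) - d) / (u - d) = 0.492117
Discount per step: exp(-r*dt) = 0.987578
Stock lattice S(k, i) with i counting down-moves:
  k=0: S(0,0) = 26.6900
  k=1: S(1,0) = 31.7944; S(1,1) = 22.4051
  k=2: S(2,0) = 37.8749; S(2,1) = 26.6900; S(2,2) = 18.8081
  k=3: S(3,0) = 45.1183; S(3,1) = 31.7944; S(3,2) = 22.4051; S(3,3) = 15.7886
  k=4: S(4,0) = 53.7471; S(4,1) = 37.8749; S(4,2) = 26.6900; S(4,3) = 18.8081; S(4,4) = 13.2539
Terminal payoffs V(N, i) = max(S_T - K, 0):
  V(4,0) = 28.817060; V(4,1) = 12.944913; V(4,2) = 1.760000; V(4,3) = 0.000000; V(4,4) = 0.000000
Backward induction: V(k, i) = exp(-r*dt) * [p * V(k+1, i) + (1-p) * V(k+1, i+1)].
  V(3,0) = exp(-r*dt) * [p*28.817060 + (1-p)*12.944913] = 20.498032
  V(3,1) = exp(-r*dt) * [p*12.944913 + (1-p)*1.760000] = 7.174047
  V(3,2) = exp(-r*dt) * [p*1.760000 + (1-p)*0.000000] = 0.855367
  V(3,3) = exp(-r*dt) * [p*0.000000 + (1-p)*0.000000] = 0.000000
  V(2,0) = exp(-r*dt) * [p*20.498032 + (1-p)*7.174047] = 13.560437
  V(2,1) = exp(-r*dt) * [p*7.174047 + (1-p)*0.855367] = 3.915644
  V(2,2) = exp(-r*dt) * [p*0.855367 + (1-p)*0.000000] = 0.415711
  V(1,0) = exp(-r*dt) * [p*13.560437 + (1-p)*3.915644] = 8.554409
  V(1,1) = exp(-r*dt) * [p*3.915644 + (1-p)*0.415711] = 2.111528
  V(0,0) = exp(-r*dt) * [p*8.554409 + (1-p)*2.111528] = 5.216562


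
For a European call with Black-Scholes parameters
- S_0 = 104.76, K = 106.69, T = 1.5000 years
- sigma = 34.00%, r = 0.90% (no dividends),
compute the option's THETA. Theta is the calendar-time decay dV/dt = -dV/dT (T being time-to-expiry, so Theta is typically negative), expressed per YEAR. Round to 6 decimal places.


Answer: Theta = -6.081163

Derivation:
d1 = 0.1967866901; d2 = -0.2196265661
phi(d1) = 0.3912920629; exp(-qT) = 1.0000000000; exp(-rT) = 0.9865907163
Theta = -S*exp(-qT)*phi(d1)*sigma/(2*sqrt(T)) - r*K*exp(-rT)*N(d2) + q*S*exp(-qT)*N(d1)
N(d1) = 0.5780027664; N(d2) = 0.4130809999; sqrt(T) = 1.2247448714
Term 1 = -104.7600 * 1.0000000000 * 0.3912920629 * 0.3400 / (2 * 1.2247448714) = -5.6898369361
Term 2 = -0.0090 * 106.6900 * 0.9865907163 * 0.4130809999 = -0.3913257882
Term 3 = 0 (no dividend yield, q = 0)
Theta = -5.6898369361 + (-0.3913257882) + (0.0000000000) = -6.081163


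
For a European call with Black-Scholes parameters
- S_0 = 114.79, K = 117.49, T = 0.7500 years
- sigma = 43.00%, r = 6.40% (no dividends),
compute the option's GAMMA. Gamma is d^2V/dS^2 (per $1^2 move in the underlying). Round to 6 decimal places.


d1 = 0.2526609606; d2 = -0.1197299630
phi(d1) = 0.3864096072; exp(-qT) = 1.0000000000; exp(-rT) = 0.9531337871
Gamma = exp(-qT) * phi(d1) / (S * sigma * sqrt(T)) = 1.0000000000 * 0.3864096072 / (114.7900 * 0.4300 * 0.8660254038) = 0.009040

Answer: Gamma = 0.009040


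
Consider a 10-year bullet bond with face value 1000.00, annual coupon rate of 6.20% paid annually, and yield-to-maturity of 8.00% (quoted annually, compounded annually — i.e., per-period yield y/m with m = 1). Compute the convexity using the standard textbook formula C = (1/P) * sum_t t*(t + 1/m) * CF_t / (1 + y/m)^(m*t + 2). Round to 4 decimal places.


Answer: Convexity = 64.5350

Derivation:
Coupon per period c = face * coupon_rate / m = 62.000000
Periods per year m = 1; per-period yield y/m = 0.080000
Number of cashflows N = 10
Cashflows (t years, CF_t, discount factor 1/(1+y/m)^(m*t), PV):
  t = 1.0000: CF_t = 62.000000, DF = 0.925926, PV = 57.407407
  t = 2.0000: CF_t = 62.000000, DF = 0.857339, PV = 53.155007
  t = 3.0000: CF_t = 62.000000, DF = 0.793832, PV = 49.217599
  t = 4.0000: CF_t = 62.000000, DF = 0.735030, PV = 45.571851
  t = 5.0000: CF_t = 62.000000, DF = 0.680583, PV = 42.196158
  t = 6.0000: CF_t = 62.000000, DF = 0.630170, PV = 39.070517
  t = 7.0000: CF_t = 62.000000, DF = 0.583490, PV = 36.176405
  t = 8.0000: CF_t = 62.000000, DF = 0.540269, PV = 33.496671
  t = 9.0000: CF_t = 62.000000, DF = 0.500249, PV = 31.015436
  t = 10.0000: CF_t = 1062.000000, DF = 0.463193, PV = 491.911484
Price P = sum_t PV_t = 879.218535
Convexity numerator sum_t t*(t + 1/m) * CF_t / (1+y/m)^(m*t + 2):
  t = 1.0000: term = 98.435198
  t = 2.0000: term = 273.431105
  t = 3.0000: term = 506.353899
  t = 4.0000: term = 781.410337
  t = 5.0000: term = 1085.292135
  t = 6.0000: term = 1406.860175
  t = 7.0000: term = 1736.864414
  t = 8.0000: term = 2067.695731
  t = 9.0000: term = 2393.166355
  t = 10.0000: term = 46390.829285
Convexity = (1/P) * sum = 56740.338634 / 879.218535 = 64.534966


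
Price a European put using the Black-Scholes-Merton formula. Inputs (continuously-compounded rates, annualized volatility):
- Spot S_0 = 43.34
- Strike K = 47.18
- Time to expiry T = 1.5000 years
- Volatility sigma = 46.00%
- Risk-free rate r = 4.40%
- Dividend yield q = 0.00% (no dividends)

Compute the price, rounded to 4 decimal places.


Answer: Price = 10.1240

Derivation:
d1 = (ln(S/K) + (r - q + 0.5*sigma^2) * T) / (sigma * sqrt(T)) = 0.24815447
d2 = d1 - sigma * sqrt(T) = -0.31522817
exp(-rT) = 0.93613086; exp(-qT) = 1.00000000
P = K * exp(-rT) * N(-d2) - S_0 * exp(-qT) * N(-d1)
N(-d1) = 0.40200745; N(-d2) = 0.62370579
P = 47.1800 * 0.93613086 * 0.62370579 - 43.3400 * 1.00000000 * 0.40200745 = 10.1240


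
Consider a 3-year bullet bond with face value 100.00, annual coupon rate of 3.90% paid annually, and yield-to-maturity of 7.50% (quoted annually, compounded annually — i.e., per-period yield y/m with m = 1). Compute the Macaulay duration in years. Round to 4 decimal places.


Answer: Macaulay duration = 2.8827 years

Derivation:
Coupon per period c = face * coupon_rate / m = 3.900000
Periods per year m = 1; per-period yield y/m = 0.075000
Number of cashflows N = 3
Cashflows (t years, CF_t, discount factor 1/(1+y/m)^(m*t), PV):
  t = 1.0000: CF_t = 3.900000, DF = 0.930233, PV = 3.627907
  t = 2.0000: CF_t = 3.900000, DF = 0.865333, PV = 3.374797
  t = 3.0000: CF_t = 103.900000, DF = 0.804961, PV = 83.635403
Price P = sum_t PV_t = 90.638107
Macaulay numerator sum_t t * PV_t:
  t * PV_t at t = 1.0000: 3.627907
  t * PV_t at t = 2.0000: 6.749594
  t * PV_t at t = 3.0000: 250.906210
Macaulay duration D = (sum_t t * PV_t) / P = 261.283711 / 90.638107 = 2.882714


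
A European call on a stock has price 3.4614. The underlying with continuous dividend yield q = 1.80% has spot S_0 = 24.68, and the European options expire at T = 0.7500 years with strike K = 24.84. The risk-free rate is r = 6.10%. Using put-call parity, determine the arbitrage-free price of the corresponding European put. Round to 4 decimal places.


Put-call parity: C - P = S_0 * exp(-qT) - K * exp(-rT).
S_0 * exp(-qT) = 24.6800 * 0.98659072 = 24.34905888
K * exp(-rT) = 24.8400 * 0.95528075 = 23.72917389
P = C - S*exp(-qT) + K*exp(-rT)
P = 3.4614 - 24.34905888 + 23.72917389 = 2.8415

Answer: Put price = 2.8415


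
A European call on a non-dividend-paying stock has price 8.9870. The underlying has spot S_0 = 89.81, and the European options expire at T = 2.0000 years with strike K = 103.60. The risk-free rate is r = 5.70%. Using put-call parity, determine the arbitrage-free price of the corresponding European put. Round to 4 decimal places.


Put-call parity: C - P = S_0 * exp(-qT) - K * exp(-rT).
S_0 * exp(-qT) = 89.8100 * 1.00000000 = 89.81000000
K * exp(-rT) = 103.6000 * 0.89225796 = 92.43792423
P = C - S*exp(-qT) + K*exp(-rT)
P = 8.9870 - 89.81000000 + 92.43792423 = 11.6149

Answer: Put price = 11.6149


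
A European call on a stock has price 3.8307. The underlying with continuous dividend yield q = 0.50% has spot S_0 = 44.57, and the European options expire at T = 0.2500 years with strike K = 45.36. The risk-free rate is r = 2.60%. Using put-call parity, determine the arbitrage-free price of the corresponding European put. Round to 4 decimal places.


Put-call parity: C - P = S_0 * exp(-qT) - K * exp(-rT).
S_0 * exp(-qT) = 44.5700 * 0.99875078 = 44.51432231
K * exp(-rT) = 45.3600 * 0.99352108 = 45.06611616
P = C - S*exp(-qT) + K*exp(-rT)
P = 3.8307 - 44.51432231 + 45.06611616 = 4.3825

Answer: Put price = 4.3825


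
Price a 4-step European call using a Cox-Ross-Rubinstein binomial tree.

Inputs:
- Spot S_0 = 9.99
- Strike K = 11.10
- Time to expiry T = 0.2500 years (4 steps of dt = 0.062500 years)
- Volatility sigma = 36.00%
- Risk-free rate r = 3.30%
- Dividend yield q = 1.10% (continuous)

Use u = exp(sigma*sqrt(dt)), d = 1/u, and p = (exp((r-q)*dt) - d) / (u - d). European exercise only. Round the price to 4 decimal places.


Answer: Price = V(0,0) = 0.3775

Derivation:
dt = T/N = 0.062500
u = exp(sigma*sqrt(dt)) = 1.094174; d = 1/u = 0.913931
p = (exp((r-q)*dt) - d) / (u - d) = 0.485149
Discount per step: exp(-r*dt) = 0.997940
Stock lattice S(k, i) with i counting down-moves:
  k=0: S(0,0) = 9.9900
  k=1: S(1,0) = 10.9308; S(1,1) = 9.1302
  k=2: S(2,0) = 11.9602; S(2,1) = 9.9900; S(2,2) = 8.3443
  k=3: S(3,0) = 13.0865; S(3,1) = 10.9308; S(3,2) = 9.1302; S(3,3) = 7.6262
  k=4: S(4,0) = 14.3190; S(4,1) = 11.9602; S(4,2) = 9.9900; S(4,3) = 8.3443; S(4,4) = 6.9698
Terminal payoffs V(N, i) = max(S_T - K, 0):
  V(4,0) = 3.218961; V(4,1) = 0.860201; V(4,2) = 0.000000; V(4,3) = 0.000000; V(4,4) = 0.000000
Backward induction: V(k, i) = exp(-r*dt) * [p * V(k+1, i) + (1-p) * V(k+1, i+1)].
  V(3,0) = exp(-r*dt) * [p*3.218961 + (1-p)*0.860201] = 2.000421
  V(3,1) = exp(-r*dt) * [p*0.860201 + (1-p)*0.000000] = 0.416466
  V(3,2) = exp(-r*dt) * [p*0.000000 + (1-p)*0.000000] = 0.000000
  V(3,3) = exp(-r*dt) * [p*0.000000 + (1-p)*0.000000] = 0.000000
  V(2,0) = exp(-r*dt) * [p*2.000421 + (1-p)*0.416466] = 1.182479
  V(2,1) = exp(-r*dt) * [p*0.416466 + (1-p)*0.000000] = 0.201632
  V(2,2) = exp(-r*dt) * [p*0.000000 + (1-p)*0.000000] = 0.000000
  V(1,0) = exp(-r*dt) * [p*1.182479 + (1-p)*0.201632] = 0.676093
  V(1,1) = exp(-r*dt) * [p*0.201632 + (1-p)*0.000000] = 0.097620
  V(0,0) = exp(-r*dt) * [p*0.676093 + (1-p)*0.097620] = 0.377486


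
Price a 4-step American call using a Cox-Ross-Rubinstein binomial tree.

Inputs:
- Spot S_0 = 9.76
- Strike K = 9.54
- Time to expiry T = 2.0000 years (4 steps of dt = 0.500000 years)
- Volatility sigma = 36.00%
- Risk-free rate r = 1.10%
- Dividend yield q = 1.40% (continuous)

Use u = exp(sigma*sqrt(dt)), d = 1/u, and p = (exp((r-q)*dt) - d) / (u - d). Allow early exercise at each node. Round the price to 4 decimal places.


Answer: Price = V(0,0) = 1.9249

Derivation:
dt = T/N = 0.500000
u = exp(sigma*sqrt(dt)) = 1.289892; d = 1/u = 0.775259
p = (exp((r-q)*dt) - d) / (u - d) = 0.433789
Discount per step: exp(-r*dt) = 0.994515
Stock lattice S(k, i) with i counting down-moves:
  k=0: S(0,0) = 9.7600
  k=1: S(1,0) = 12.5893; S(1,1) = 7.5665
  k=2: S(2,0) = 16.2389; S(2,1) = 9.7600; S(2,2) = 5.8660
  k=3: S(3,0) = 20.9464; S(3,1) = 12.5893; S(3,2) = 7.5665; S(3,3) = 4.5477
  k=4: S(4,0) = 27.0186; S(4,1) = 16.2389; S(4,2) = 9.7600; S(4,3) = 5.8660; S(4,4) = 3.5256
Terminal payoffs V(N, i) = max(S_T - K, 0):
  V(4,0) = 17.478617; V(4,1) = 6.698895; V(4,2) = 0.220000; V(4,3) = 0.000000; V(4,4) = 0.000000
Backward induction: V(k, i) = exp(-r*dt) * [p * V(k+1, i) + (1-p) * V(k+1, i+1)]; then take max(V_cont, immediate exercise) for American.
  V(3,0) = exp(-r*dt) * [p*17.478617 + (1-p)*6.698895] = 11.312633; exercise = 11.406419; V(3,0) = max -> 11.406419
  V(3,1) = exp(-r*dt) * [p*6.698895 + (1-p)*0.220000] = 3.013854; exercise = 3.049345; V(3,1) = max -> 3.049345
  V(3,2) = exp(-r*dt) * [p*0.220000 + (1-p)*0.000000] = 0.094910; exercise = 0.000000; V(3,2) = max -> 0.094910
  V(3,3) = exp(-r*dt) * [p*0.000000 + (1-p)*0.000000] = 0.000000; exercise = 0.000000; V(3,3) = max -> 0.000000
  V(2,0) = exp(-r*dt) * [p*11.406419 + (1-p)*3.049345] = 6.637946; exercise = 6.698895; V(2,0) = max -> 6.698895
  V(2,1) = exp(-r*dt) * [p*3.049345 + (1-p)*0.094910] = 1.368963; exercise = 0.220000; V(2,1) = max -> 1.368963
  V(2,2) = exp(-r*dt) * [p*0.094910 + (1-p)*0.000000] = 0.040945; exercise = 0.000000; V(2,2) = max -> 0.040945
  V(1,0) = exp(-r*dt) * [p*6.698895 + (1-p)*1.368963] = 3.660840; exercise = 3.049345; V(1,0) = max -> 3.660840
  V(1,1) = exp(-r*dt) * [p*1.368963 + (1-p)*0.040945] = 0.613641; exercise = 0.000000; V(1,1) = max -> 0.613641
  V(0,0) = exp(-r*dt) * [p*3.660840 + (1-p)*0.613641] = 1.924867; exercise = 0.220000; V(0,0) = max -> 1.924867


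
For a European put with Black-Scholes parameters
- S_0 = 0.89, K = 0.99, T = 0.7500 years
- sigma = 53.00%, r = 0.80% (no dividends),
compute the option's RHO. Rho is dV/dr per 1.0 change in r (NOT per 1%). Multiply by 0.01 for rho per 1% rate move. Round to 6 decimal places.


Answer: Rho = -0.496768

Derivation:
d1 = 0.0105753567; d2 = -0.4484181073
phi(d1) = 0.3989199725; exp(-qT) = 1.0000000000; exp(-rT) = 0.9940179641
N(-d2) = 0.6730742619
Rho = -K*T*exp(-rT)*N(-d2) = -0.9900 * 0.7500 * 0.9940179641 * 0.6730742619 = -0.496768


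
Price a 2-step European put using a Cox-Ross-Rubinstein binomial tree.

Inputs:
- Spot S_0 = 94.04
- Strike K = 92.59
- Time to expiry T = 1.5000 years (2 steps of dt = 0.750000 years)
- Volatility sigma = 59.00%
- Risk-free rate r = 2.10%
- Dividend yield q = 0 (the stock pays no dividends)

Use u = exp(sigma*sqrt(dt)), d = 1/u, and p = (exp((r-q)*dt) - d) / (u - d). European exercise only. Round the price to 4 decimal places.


Answer: Price = V(0,0) = 21.1915

Derivation:
dt = T/N = 0.750000
u = exp(sigma*sqrt(dt)) = 1.666882; d = 1/u = 0.599922
p = (exp((r-q)*dt) - d) / (u - d) = 0.389848
Discount per step: exp(-r*dt) = 0.984373
Stock lattice S(k, i) with i counting down-moves:
  k=0: S(0,0) = 94.0400
  k=1: S(1,0) = 156.7536; S(1,1) = 56.4167
  k=2: S(2,0) = 261.2898; S(2,1) = 94.0400; S(2,2) = 33.8456
Terminal payoffs V(N, i) = max(K - S_T, 0):
  V(2,0) = 0.000000; V(2,1) = 0.000000; V(2,2) = 58.744358
Backward induction: V(k, i) = exp(-r*dt) * [p * V(k+1, i) + (1-p) * V(k+1, i+1)].
  V(1,0) = exp(-r*dt) * [p*0.000000 + (1-p)*0.000000] = 0.000000
  V(1,1) = exp(-r*dt) * [p*0.000000 + (1-p)*58.744358] = 35.282877
  V(0,0) = exp(-r*dt) * [p*0.000000 + (1-p)*35.282877] = 21.191505


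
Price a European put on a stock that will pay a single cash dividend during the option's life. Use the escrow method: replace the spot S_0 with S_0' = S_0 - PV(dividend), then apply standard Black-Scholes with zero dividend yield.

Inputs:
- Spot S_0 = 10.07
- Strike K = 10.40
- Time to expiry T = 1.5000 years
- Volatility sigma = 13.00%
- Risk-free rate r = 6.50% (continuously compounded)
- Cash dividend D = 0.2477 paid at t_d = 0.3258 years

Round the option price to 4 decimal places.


Answer: Price = 0.4343

Derivation:
PV(D) = D * exp(-r * t_d) = 0.2477 * 0.97904566 = 0.24250961
S_0' = S_0 - PV(D) = 10.0700 - 0.24250961 = 9.82749039
d1 = (ln(S_0'/K) + (r + sigma^2/2)*T) / (sigma*sqrt(T)) = 0.33635133
d2 = d1 - sigma*sqrt(T) = 0.17713450
exp(-rT) = 0.90710234
N(-d1) = 0.36830297; N(-d2) = 0.42970137
P = K * exp(-rT) * N(-d2) - S_0' * N(-d1) = 10.4000 * 0.90710234 * 0.42970137 - 9.82749039 * 0.36830297 = 0.4343


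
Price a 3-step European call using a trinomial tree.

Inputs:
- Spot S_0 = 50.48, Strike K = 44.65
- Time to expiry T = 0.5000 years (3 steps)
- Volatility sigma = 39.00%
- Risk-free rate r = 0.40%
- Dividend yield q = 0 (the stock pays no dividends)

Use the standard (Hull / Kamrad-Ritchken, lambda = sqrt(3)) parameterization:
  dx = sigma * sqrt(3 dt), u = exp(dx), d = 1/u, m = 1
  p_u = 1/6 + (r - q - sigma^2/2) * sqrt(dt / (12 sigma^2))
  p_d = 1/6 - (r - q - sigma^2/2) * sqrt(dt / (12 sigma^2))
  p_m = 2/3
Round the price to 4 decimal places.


Answer: Price = V(0,0) = 8.8491

Derivation:
dt = T/N = 0.166667; dx = sigma*sqrt(3*dt) = 0.275772
u = exp(dx) = 1.317547; d = 1/u = 0.758986
p_u = 0.144894, p_m = 0.666667, p_d = 0.188439
Discount per step: exp(-r*dt) = 0.999334
Stock lattice S(k, j) with j the centered position index:
  k=0: S(0,+0) = 50.4800
  k=1: S(1,-1) = 38.3136; S(1,+0) = 50.4800; S(1,+1) = 66.5098
  k=2: S(2,-2) = 29.0795; S(2,-1) = 38.3136; S(2,+0) = 50.4800; S(2,+1) = 66.5098; S(2,+2) = 87.6297
  k=3: S(3,-3) = 22.0710; S(3,-2) = 29.0795; S(3,-1) = 38.3136; S(3,+0) = 50.4800; S(3,+1) = 66.5098; S(3,+2) = 87.6297; S(3,+3) = 115.4563
Terminal payoffs V(N, j) = max(S_T - K, 0):
  V(3,-3) = 0.000000; V(3,-2) = 0.000000; V(3,-1) = 0.000000; V(3,+0) = 5.830000; V(3,+1) = 21.859771; V(3,+2) = 42.979746; V(3,+3) = 70.806306
Backward induction: V(k, j) = exp(-r*dt) * [p_u * V(k+1, j+1) + p_m * V(k+1, j) + p_d * V(k+1, j-1)]
  V(2,-2) = exp(-r*dt) * [p_u*0.000000 + p_m*0.000000 + p_d*0.000000] = 0.000000
  V(2,-1) = exp(-r*dt) * [p_u*5.830000 + p_m*0.000000 + p_d*0.000000] = 0.844172
  V(2,+0) = exp(-r*dt) * [p_u*21.859771 + p_m*5.830000 + p_d*0.000000] = 7.049324
  V(2,+1) = exp(-r*dt) * [p_u*42.979746 + p_m*21.859771 + p_d*5.830000] = 21.884710
  V(2,+2) = exp(-r*dt) * [p_u*70.806306 + p_m*42.979746 + p_d*21.859771] = 43.003156
  V(1,-1) = exp(-r*dt) * [p_u*7.049324 + p_m*0.844172 + p_d*0.000000] = 1.583133
  V(1,+0) = exp(-r*dt) * [p_u*21.884710 + p_m*7.049324 + p_d*0.844172] = 8.024246
  V(1,+1) = exp(-r*dt) * [p_u*43.003156 + p_m*21.884710 + p_d*7.049324] = 22.134330
  V(0,+0) = exp(-r*dt) * [p_u*22.134330 + p_m*8.024246 + p_d*1.583133] = 8.849061


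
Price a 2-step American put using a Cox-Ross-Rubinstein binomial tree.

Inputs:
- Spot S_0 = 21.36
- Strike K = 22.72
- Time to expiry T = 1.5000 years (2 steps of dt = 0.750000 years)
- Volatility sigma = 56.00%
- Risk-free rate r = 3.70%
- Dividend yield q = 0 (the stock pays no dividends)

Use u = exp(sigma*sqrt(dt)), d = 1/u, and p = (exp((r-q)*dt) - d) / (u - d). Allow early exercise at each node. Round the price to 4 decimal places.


Answer: Price = V(0,0) = 5.8113

Derivation:
dt = T/N = 0.750000
u = exp(sigma*sqrt(dt)) = 1.624133; d = 1/u = 0.615713
p = (exp((r-q)*dt) - d) / (u - d) = 0.408982
Discount per step: exp(-r*dt) = 0.972631
Stock lattice S(k, i) with i counting down-moves:
  k=0: S(0,0) = 21.3600
  k=1: S(1,0) = 34.6915; S(1,1) = 13.1516
  k=2: S(2,0) = 56.3436; S(2,1) = 21.3600; S(2,2) = 8.0976
Terminal payoffs V(N, i) = max(K - S_T, 0):
  V(2,0) = 0.000000; V(2,1) = 1.360000; V(2,2) = 14.622369
Backward induction: V(k, i) = exp(-r*dt) * [p * V(k+1, i) + (1-p) * V(k+1, i+1)]; then take max(V_cont, immediate exercise) for American.
  V(1,0) = exp(-r*dt) * [p*0.000000 + (1-p)*1.360000] = 0.781786; exercise = 0.000000; V(1,0) = max -> 0.781786
  V(1,1) = exp(-r*dt) * [p*1.360000 + (1-p)*14.622369] = 8.946556; exercise = 9.568369; V(1,1) = max -> 9.568369
  V(0,0) = exp(-r*dt) * [p*0.781786 + (1-p)*9.568369] = 5.811294; exercise = 1.360000; V(0,0) = max -> 5.811294


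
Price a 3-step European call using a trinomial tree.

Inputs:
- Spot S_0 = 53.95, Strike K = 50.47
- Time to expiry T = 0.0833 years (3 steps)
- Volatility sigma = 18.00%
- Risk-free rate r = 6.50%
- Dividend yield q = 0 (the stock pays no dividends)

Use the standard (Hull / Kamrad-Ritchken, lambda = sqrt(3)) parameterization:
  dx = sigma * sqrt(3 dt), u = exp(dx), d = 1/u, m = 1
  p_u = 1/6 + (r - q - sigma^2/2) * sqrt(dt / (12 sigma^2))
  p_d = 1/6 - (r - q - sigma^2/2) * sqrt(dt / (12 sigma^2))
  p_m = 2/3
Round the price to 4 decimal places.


dt = T/N = 0.027767; dx = sigma*sqrt(3*dt) = 0.051951
u = exp(dx) = 1.053324; d = 1/u = 0.949375
p_u = 0.179708, p_m = 0.666667, p_d = 0.153625
Discount per step: exp(-r*dt) = 0.998197
Stock lattice S(k, j) with j the centered position index:
  k=0: S(0,+0) = 53.9500
  k=1: S(1,-1) = 51.2188; S(1,+0) = 53.9500; S(1,+1) = 56.8268
  k=2: S(2,-2) = 48.6259; S(2,-1) = 51.2188; S(2,+0) = 53.9500; S(2,+1) = 56.8268; S(2,+2) = 59.8571
  k=3: S(3,-3) = 46.1642; S(3,-2) = 48.6259; S(3,-1) = 51.2188; S(3,+0) = 53.9500; S(3,+1) = 56.8268; S(3,+2) = 59.8571; S(3,+3) = 63.0489
Terminal payoffs V(N, j) = max(S_T - K, 0):
  V(3,-3) = 0.000000; V(3,-2) = 0.000000; V(3,-1) = 0.748795; V(3,+0) = 3.480000; V(3,+1) = 6.356844; V(3,+2) = 9.387094; V(3,+3) = 12.578930
Backward induction: V(k, j) = exp(-r*dt) * [p_u * V(k+1, j+1) + p_m * V(k+1, j) + p_d * V(k+1, j-1)]
  V(2,-2) = exp(-r*dt) * [p_u*0.748795 + p_m*0.000000 + p_d*0.000000] = 0.134322
  V(2,-1) = exp(-r*dt) * [p_u*3.480000 + p_m*0.748795 + p_d*0.000000] = 1.122553
  V(2,+0) = exp(-r*dt) * [p_u*6.356844 + p_m*3.480000 + p_d*0.748795] = 3.570958
  V(2,+1) = exp(-r*dt) * [p_u*9.387094 + p_m*6.356844 + p_d*3.480000] = 6.447800
  V(2,+2) = exp(-r*dt) * [p_u*12.578930 + p_m*9.387094 + p_d*6.356844] = 9.478047
  V(1,-1) = exp(-r*dt) * [p_u*3.570958 + p_m*1.122553 + p_d*0.134322] = 1.408189
  V(1,+0) = exp(-r*dt) * [p_u*6.447800 + p_m*3.570958 + p_d*1.122553] = 3.705119
  V(1,+1) = exp(-r*dt) * [p_u*9.478047 + p_m*6.447800 + p_d*3.570958] = 6.538591
  V(0,+0) = exp(-r*dt) * [p_u*6.538591 + p_m*3.705119 + p_d*1.408189] = 3.854486

Answer: Price = V(0,0) = 3.8545


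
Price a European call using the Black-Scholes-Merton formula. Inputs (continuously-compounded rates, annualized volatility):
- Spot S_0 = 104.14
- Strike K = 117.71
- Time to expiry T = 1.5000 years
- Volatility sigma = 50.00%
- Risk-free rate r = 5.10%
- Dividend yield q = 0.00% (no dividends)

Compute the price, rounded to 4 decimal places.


d1 = (ln(S/K) + (r - q + 0.5*sigma^2) * T) / (sigma * sqrt(T)) = 0.23108841
d2 = d1 - sigma * sqrt(T) = -0.38128402
exp(-rT) = 0.92635291; exp(-qT) = 1.00000000
C = S_0 * exp(-qT) * N(d1) - K * exp(-rT) * N(d2)
N(d1) = 0.59137694; N(d2) = 0.35149625
C = 104.1400 * 1.00000000 * 0.59137694 - 117.7100 * 0.92635291 * 0.35149625 = 23.2585

Answer: Price = 23.2585


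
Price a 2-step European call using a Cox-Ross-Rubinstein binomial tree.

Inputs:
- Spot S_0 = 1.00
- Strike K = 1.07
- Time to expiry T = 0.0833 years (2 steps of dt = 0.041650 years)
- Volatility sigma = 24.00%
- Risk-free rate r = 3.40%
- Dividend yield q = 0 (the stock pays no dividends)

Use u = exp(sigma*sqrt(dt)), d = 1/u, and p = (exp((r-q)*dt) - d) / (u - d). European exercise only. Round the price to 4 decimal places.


dt = T/N = 0.041650
u = exp(sigma*sqrt(dt)) = 1.050199; d = 1/u = 0.952200
p = (exp((r-q)*dt) - d) / (u - d) = 0.502218
Discount per step: exp(-r*dt) = 0.998585
Stock lattice S(k, i) with i counting down-moves:
  k=0: S(0,0) = 1.0000
  k=1: S(1,0) = 1.0502; S(1,1) = 0.9522
  k=2: S(2,0) = 1.1029; S(2,1) = 1.0000; S(2,2) = 0.9067
Terminal payoffs V(N, i) = max(S_T - K, 0):
  V(2,0) = 0.032919; V(2,1) = 0.000000; V(2,2) = 0.000000
Backward induction: V(k, i) = exp(-r*dt) * [p * V(k+1, i) + (1-p) * V(k+1, i+1)].
  V(1,0) = exp(-r*dt) * [p*0.032919 + (1-p)*0.000000] = 0.016509
  V(1,1) = exp(-r*dt) * [p*0.000000 + (1-p)*0.000000] = 0.000000
  V(0,0) = exp(-r*dt) * [p*0.016509 + (1-p)*0.000000] = 0.008279

Answer: Price = V(0,0) = 0.0083


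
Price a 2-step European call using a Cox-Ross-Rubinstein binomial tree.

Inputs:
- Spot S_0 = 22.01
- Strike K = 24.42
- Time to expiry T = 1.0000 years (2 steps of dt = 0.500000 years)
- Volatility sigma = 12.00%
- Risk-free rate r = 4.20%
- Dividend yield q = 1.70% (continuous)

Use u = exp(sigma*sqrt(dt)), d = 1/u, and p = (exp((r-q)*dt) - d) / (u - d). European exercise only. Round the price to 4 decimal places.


Answer: Price = V(0,0) = 0.4867

Derivation:
dt = T/N = 0.500000
u = exp(sigma*sqrt(dt)) = 1.088557; d = 1/u = 0.918647
p = (exp((r-q)*dt) - d) / (u - d) = 0.552830
Discount per step: exp(-r*dt) = 0.979219
Stock lattice S(k, i) with i counting down-moves:
  k=0: S(0,0) = 22.0100
  k=1: S(1,0) = 23.9591; S(1,1) = 20.2194
  k=2: S(2,0) = 26.0809; S(2,1) = 22.0100; S(2,2) = 18.5745
Terminal payoffs V(N, i) = max(S_T - K, 0):
  V(2,0) = 1.660881; V(2,1) = 0.000000; V(2,2) = 0.000000
Backward induction: V(k, i) = exp(-r*dt) * [p * V(k+1, i) + (1-p) * V(k+1, i+1)].
  V(1,0) = exp(-r*dt) * [p*1.660881 + (1-p)*0.000000] = 0.899104
  V(1,1) = exp(-r*dt) * [p*0.000000 + (1-p)*0.000000] = 0.000000
  V(0,0) = exp(-r*dt) * [p*0.899104 + (1-p)*0.000000] = 0.486722


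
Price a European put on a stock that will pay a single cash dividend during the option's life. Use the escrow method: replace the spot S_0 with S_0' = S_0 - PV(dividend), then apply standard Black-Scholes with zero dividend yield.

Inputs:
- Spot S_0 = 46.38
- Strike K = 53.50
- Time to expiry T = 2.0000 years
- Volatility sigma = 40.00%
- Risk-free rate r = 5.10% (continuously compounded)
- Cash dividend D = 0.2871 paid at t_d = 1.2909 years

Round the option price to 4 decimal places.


Answer: Price = 11.6493

Derivation:
PV(D) = D * exp(-r * t_d) = 0.2871 * 0.93628450 = 0.26880728
S_0' = S_0 - PV(D) = 46.3800 - 0.26880728 = 46.11119272
d1 = (ln(S_0'/K) + (r + sigma^2/2)*T) / (sigma*sqrt(T)) = 0.20041891
d2 = d1 - sigma*sqrt(T) = -0.36526651
exp(-rT) = 0.90302955
N(-d1) = 0.42057648; N(-d2) = 0.64254376
P = K * exp(-rT) * N(-d2) - S_0' * N(-d1) = 53.5000 * 0.90302955 * 0.64254376 - 46.11119272 * 0.42057648 = 11.6493


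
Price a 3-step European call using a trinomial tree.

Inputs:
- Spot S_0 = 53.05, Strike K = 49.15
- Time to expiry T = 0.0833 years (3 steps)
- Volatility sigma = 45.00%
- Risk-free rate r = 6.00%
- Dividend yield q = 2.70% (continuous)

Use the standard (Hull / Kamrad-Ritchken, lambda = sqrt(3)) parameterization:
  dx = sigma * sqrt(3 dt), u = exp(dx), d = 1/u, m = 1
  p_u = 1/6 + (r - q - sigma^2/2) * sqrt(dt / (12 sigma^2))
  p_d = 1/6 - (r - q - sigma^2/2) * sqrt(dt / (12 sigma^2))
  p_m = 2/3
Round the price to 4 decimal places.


dt = T/N = 0.027767; dx = sigma*sqrt(3*dt) = 0.129878
u = exp(dx) = 1.138689; d = 1/u = 0.878203
p_u = 0.159371, p_m = 0.666667, p_d = 0.173962
Discount per step: exp(-r*dt) = 0.998335
Stock lattice S(k, j) with j the centered position index:
  k=0: S(0,+0) = 53.0500
  k=1: S(1,-1) = 46.5887; S(1,+0) = 53.0500; S(1,+1) = 60.4075
  k=2: S(2,-2) = 40.9143; S(2,-1) = 46.5887; S(2,+0) = 53.0500; S(2,+1) = 60.4075; S(2,+2) = 68.7853
  k=3: S(3,-3) = 35.9310; S(3,-2) = 40.9143; S(3,-1) = 46.5887; S(3,+0) = 53.0500; S(3,+1) = 60.4075; S(3,+2) = 68.7853; S(3,+3) = 78.3251
Terminal payoffs V(N, j) = max(S_T - K, 0):
  V(3,-3) = 0.000000; V(3,-2) = 0.000000; V(3,-1) = 0.000000; V(3,+0) = 3.900000; V(3,+1) = 11.257465; V(3,+2) = 19.635332; V(3,+3) = 29.175118
Backward induction: V(k, j) = exp(-r*dt) * [p_u * V(k+1, j+1) + p_m * V(k+1, j) + p_d * V(k+1, j-1)]
  V(2,-2) = exp(-r*dt) * [p_u*0.000000 + p_m*0.000000 + p_d*0.000000] = 0.000000
  V(2,-1) = exp(-r*dt) * [p_u*3.900000 + p_m*0.000000 + p_d*0.000000] = 0.620512
  V(2,+0) = exp(-r*dt) * [p_u*11.257465 + p_m*3.900000 + p_d*0.000000] = 4.386800
  V(2,+1) = exp(-r*dt) * [p_u*19.635332 + p_m*11.257465 + p_d*3.900000] = 11.293902
  V(2,+2) = exp(-r*dt) * [p_u*29.175118 + p_m*19.635332 + p_d*11.257465] = 19.665475
  V(1,-1) = exp(-r*dt) * [p_u*4.386800 + p_m*0.620512 + p_d*0.000000] = 1.110952
  V(1,+0) = exp(-r*dt) * [p_u*11.293902 + p_m*4.386800 + p_d*0.620512] = 4.824356
  V(1,+1) = exp(-r*dt) * [p_u*19.665475 + p_m*11.293902 + p_d*4.386800] = 11.407492
  V(0,+0) = exp(-r*dt) * [p_u*11.407492 + p_m*4.824356 + p_d*1.110952] = 5.218823

Answer: Price = V(0,0) = 5.2188


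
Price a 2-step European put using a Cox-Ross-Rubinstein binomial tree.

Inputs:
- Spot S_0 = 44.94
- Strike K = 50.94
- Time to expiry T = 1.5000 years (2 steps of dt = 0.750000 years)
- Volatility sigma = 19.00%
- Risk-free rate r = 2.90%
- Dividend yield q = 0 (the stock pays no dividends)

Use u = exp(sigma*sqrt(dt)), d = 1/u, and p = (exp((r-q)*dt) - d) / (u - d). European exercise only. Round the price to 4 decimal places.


Answer: Price = V(0,0) = 6.8753

Derivation:
dt = T/N = 0.750000
u = exp(sigma*sqrt(dt)) = 1.178856; d = 1/u = 0.848280
p = (exp((r-q)*dt) - d) / (u - d) = 0.525471
Discount per step: exp(-r*dt) = 0.978485
Stock lattice S(k, i) with i counting down-moves:
  k=0: S(0,0) = 44.9400
  k=1: S(1,0) = 52.9778; S(1,1) = 38.1217
  k=2: S(2,0) = 62.4532; S(2,1) = 44.9400; S(2,2) = 32.3379
Terminal payoffs V(N, i) = max(K - S_T, 0):
  V(2,0) = 0.000000; V(2,1) = 6.000000; V(2,2) = 18.602142
Backward induction: V(k, i) = exp(-r*dt) * [p * V(k+1, i) + (1-p) * V(k+1, i+1)].
  V(1,0) = exp(-r*dt) * [p*0.000000 + (1-p)*6.000000] = 2.785915
  V(1,1) = exp(-r*dt) * [p*6.000000 + (1-p)*18.602142] = 11.722326
  V(0,0) = exp(-r*dt) * [p*2.785915 + (1-p)*11.722326] = 6.875323


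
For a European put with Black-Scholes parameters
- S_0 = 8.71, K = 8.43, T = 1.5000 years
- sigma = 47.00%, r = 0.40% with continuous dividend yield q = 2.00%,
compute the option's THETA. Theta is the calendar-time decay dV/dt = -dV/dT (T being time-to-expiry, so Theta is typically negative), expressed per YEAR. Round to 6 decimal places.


d1 = 0.3028855197; d2 = -0.2727445698
phi(d1) = 0.3810562213; exp(-qT) = 0.9704455335; exp(-rT) = 0.9940179641
Theta = -S*exp(-qT)*phi(d1)*sigma/(2*sqrt(T)) + r*K*exp(-rT)*N(-d2) - q*S*exp(-qT)*N(-d1)
N(-d1) = 0.3809885535; N(-d2) = 0.6074752143; sqrt(T) = 1.2247448714
Term 1 = -8.7100 * 0.9704455335 * 0.3810562213 * 0.4700 / (2 * 1.2247448714) = -0.6180172679
Term 2 = 0.0040 * 8.4300 * 0.9940179641 * 0.6074752143 = 0.0203615278
Term 3 = -0.0200 * 8.7100 * 0.9704455335 * 0.3809885535 = -0.0644067291
Theta = -0.6180172679 + (0.0203615278) + (-0.0644067291) = -0.662062

Answer: Theta = -0.662062


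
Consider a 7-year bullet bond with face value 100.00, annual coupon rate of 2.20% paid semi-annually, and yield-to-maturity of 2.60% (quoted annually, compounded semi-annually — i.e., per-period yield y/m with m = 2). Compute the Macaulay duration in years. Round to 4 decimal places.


Coupon per period c = face * coupon_rate / m = 1.100000
Periods per year m = 2; per-period yield y/m = 0.013000
Number of cashflows N = 14
Cashflows (t years, CF_t, discount factor 1/(1+y/m)^(m*t), PV):
  t = 0.5000: CF_t = 1.100000, DF = 0.987167, PV = 1.085884
  t = 1.0000: CF_t = 1.100000, DF = 0.974498, PV = 1.071948
  t = 1.5000: CF_t = 1.100000, DF = 0.961992, PV = 1.058192
  t = 2.0000: CF_t = 1.100000, DF = 0.949647, PV = 1.044612
  t = 2.5000: CF_t = 1.100000, DF = 0.937460, PV = 1.031206
  t = 3.0000: CF_t = 1.100000, DF = 0.925429, PV = 1.017972
  t = 3.5000: CF_t = 1.100000, DF = 0.913553, PV = 1.004909
  t = 4.0000: CF_t = 1.100000, DF = 0.901829, PV = 0.992012
  t = 4.5000: CF_t = 1.100000, DF = 0.890256, PV = 0.979282
  t = 5.0000: CF_t = 1.100000, DF = 0.878831, PV = 0.966714
  t = 5.5000: CF_t = 1.100000, DF = 0.867553, PV = 0.954308
  t = 6.0000: CF_t = 1.100000, DF = 0.856420, PV = 0.942062
  t = 6.5000: CF_t = 1.100000, DF = 0.845429, PV = 0.929972
  t = 7.0000: CF_t = 101.100000, DF = 0.834580, PV = 84.375998
Price P = sum_t PV_t = 97.455071
Macaulay numerator sum_t t * PV_t:
  t * PV_t at t = 0.5000: 0.542942
  t * PV_t at t = 1.0000: 1.071948
  t * PV_t at t = 1.5000: 1.587288
  t * PV_t at t = 2.0000: 2.089223
  t * PV_t at t = 2.5000: 2.578015
  t * PV_t at t = 3.0000: 3.053917
  t * PV_t at t = 3.5000: 3.517180
  t * PV_t at t = 4.0000: 3.968050
  t * PV_t at t = 4.5000: 4.406768
  t * PV_t at t = 5.0000: 4.833572
  t * PV_t at t = 5.5000: 5.248697
  t * PV_t at t = 6.0000: 5.652370
  t * PV_t at t = 6.5000: 6.044818
  t * PV_t at t = 7.0000: 590.631983
Macaulay duration D = (sum_t t * PV_t) / P = 635.226772 / 97.455071 = 6.518150

Answer: Macaulay duration = 6.5182 years


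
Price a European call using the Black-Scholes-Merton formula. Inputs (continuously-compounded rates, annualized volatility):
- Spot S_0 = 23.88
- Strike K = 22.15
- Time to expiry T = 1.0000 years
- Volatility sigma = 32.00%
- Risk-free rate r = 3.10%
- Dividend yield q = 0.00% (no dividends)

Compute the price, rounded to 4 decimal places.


d1 = (ln(S/K) + (r - q + 0.5*sigma^2) * T) / (sigma * sqrt(T)) = 0.49188685
d2 = d1 - sigma * sqrt(T) = 0.17188685
exp(-rT) = 0.96947557; exp(-qT) = 1.00000000
C = S_0 * exp(-qT) * N(d1) - K * exp(-rT) * N(d2)
N(d1) = 0.68860033; N(d2) = 0.56823676
C = 23.8800 * 1.00000000 * 0.68860033 - 22.1500 * 0.96947557 * 0.56823676 = 4.2415

Answer: Price = 4.2415


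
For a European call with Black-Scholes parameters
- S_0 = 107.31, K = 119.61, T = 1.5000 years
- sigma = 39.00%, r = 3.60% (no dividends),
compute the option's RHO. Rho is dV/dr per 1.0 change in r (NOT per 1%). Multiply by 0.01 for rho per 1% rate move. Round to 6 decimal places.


d1 = 0.1246945034; d2 = -0.3529559964
phi(d1) = 0.3958527846; exp(-qT) = 1.0000000000; exp(-rT) = 0.9474321065
N(d2) = 0.3620607149
Rho = K*T*exp(-rT)*N(d2) = 119.6100 * 1.5000 * 0.9474321065 * 0.3620607149 = 61.544359

Answer: Rho = 61.544359


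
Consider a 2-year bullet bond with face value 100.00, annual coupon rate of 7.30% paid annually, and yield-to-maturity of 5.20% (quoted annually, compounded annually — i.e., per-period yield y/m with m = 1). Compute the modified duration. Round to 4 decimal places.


Coupon per period c = face * coupon_rate / m = 7.300000
Periods per year m = 1; per-period yield y/m = 0.052000
Number of cashflows N = 2
Cashflows (t years, CF_t, discount factor 1/(1+y/m)^(m*t), PV):
  t = 1.0000: CF_t = 7.300000, DF = 0.950570, PV = 6.939163
  t = 2.0000: CF_t = 107.300000, DF = 0.903584, PV = 96.954561
Price P = sum_t PV_t = 103.893724
First compute Macaulay numerator sum_t t * PV_t:
  t * PV_t at t = 1.0000: 6.939163
  t * PV_t at t = 2.0000: 193.909121
Macaulay duration D = 200.848285 / 103.893724 = 1.933209
Modified duration = D / (1 + y/m) = 1.933209 / (1 + 0.052000) = 1.837651

Answer: Modified duration = 1.8377


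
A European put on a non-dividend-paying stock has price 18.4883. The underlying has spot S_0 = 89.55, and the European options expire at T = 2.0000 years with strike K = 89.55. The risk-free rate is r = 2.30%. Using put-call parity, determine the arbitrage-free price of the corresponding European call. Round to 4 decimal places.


Put-call parity: C - P = S_0 * exp(-qT) - K * exp(-rT).
S_0 * exp(-qT) = 89.5500 * 1.00000000 = 89.55000000
K * exp(-rT) = 89.5500 * 0.95504196 = 85.52400771
C = P + S*exp(-qT) - K*exp(-rT)
C = 18.4883 + 89.55000000 - 85.52400771 = 22.5143

Answer: Call price = 22.5143


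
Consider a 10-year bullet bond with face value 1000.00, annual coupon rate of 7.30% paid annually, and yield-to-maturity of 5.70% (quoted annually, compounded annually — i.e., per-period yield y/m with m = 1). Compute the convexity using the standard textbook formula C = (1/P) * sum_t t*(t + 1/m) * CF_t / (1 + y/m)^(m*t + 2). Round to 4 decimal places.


Coupon per period c = face * coupon_rate / m = 73.000000
Periods per year m = 1; per-period yield y/m = 0.057000
Number of cashflows N = 10
Cashflows (t years, CF_t, discount factor 1/(1+y/m)^(m*t), PV):
  t = 1.0000: CF_t = 73.000000, DF = 0.946074, PV = 69.063387
  t = 2.0000: CF_t = 73.000000, DF = 0.895056, PV = 65.339060
  t = 3.0000: CF_t = 73.000000, DF = 0.846789, PV = 61.815573
  t = 4.0000: CF_t = 73.000000, DF = 0.801125, PV = 58.482094
  t = 5.0000: CF_t = 73.000000, DF = 0.757923, PV = 55.328376
  t = 6.0000: CF_t = 73.000000, DF = 0.717051, PV = 52.344727
  t = 7.0000: CF_t = 73.000000, DF = 0.678383, PV = 49.521974
  t = 8.0000: CF_t = 73.000000, DF = 0.641801, PV = 46.851442
  t = 9.0000: CF_t = 73.000000, DF = 0.607191, PV = 44.324921
  t = 10.0000: CF_t = 1073.000000, DF = 0.574447, PV = 616.381860
Price P = sum_t PV_t = 1119.453414
Convexity numerator sum_t t*(t + 1/m) * CF_t / (1+y/m)^(m*t + 2):
  t = 1.0000: term = 123.631146
  t = 2.0000: term = 350.892561
  t = 3.0000: term = 663.940513
  t = 4.0000: term = 1046.894533
  t = 5.0000: term = 1485.659224
  t = 6.0000: term = 1967.760562
  t = 7.0000: term = 2482.195600
  t = 8.0000: term = 3019.294553
  t = 9.0000: term = 3570.594315
  t = 10.0000: term = 60686.565464
Convexity = (1/P) * sum = 75397.428470 / 1119.453414 = 67.352002

Answer: Convexity = 67.3520


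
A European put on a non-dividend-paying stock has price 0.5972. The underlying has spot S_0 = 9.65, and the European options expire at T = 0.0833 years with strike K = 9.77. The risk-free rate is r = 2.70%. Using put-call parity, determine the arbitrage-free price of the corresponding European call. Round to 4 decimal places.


Answer: Call price = 0.4991

Derivation:
Put-call parity: C - P = S_0 * exp(-qT) - K * exp(-rT).
S_0 * exp(-qT) = 9.6500 * 1.00000000 = 9.65000000
K * exp(-rT) = 9.7700 * 0.99775343 = 9.74805099
C = P + S*exp(-qT) - K*exp(-rT)
C = 0.5972 + 9.65000000 - 9.74805099 = 0.4991


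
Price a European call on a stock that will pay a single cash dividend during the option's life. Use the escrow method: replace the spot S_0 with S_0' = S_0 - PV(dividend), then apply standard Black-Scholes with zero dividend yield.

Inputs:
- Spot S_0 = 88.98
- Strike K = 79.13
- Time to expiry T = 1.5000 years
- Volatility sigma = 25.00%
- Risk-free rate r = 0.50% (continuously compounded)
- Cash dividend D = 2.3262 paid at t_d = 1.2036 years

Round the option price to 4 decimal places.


PV(D) = D * exp(-r * t_d) = 2.3262 * 0.99400007 = 2.31224297
S_0' = S_0 - PV(D) = 88.9800 - 2.31224297 = 86.66775703
d1 = (ln(S_0'/K) + (r + sigma^2/2)*T) / (sigma*sqrt(T)) = 0.47475962
d2 = d1 - sigma*sqrt(T) = 0.16857341
exp(-rT) = 0.99252805
N(d1) = 0.68252084; N(d2) = 0.56693390
C = S_0' * N(d1) - K * exp(-rT) * N(d2) = 86.66775703 * 0.68252084 - 79.1300 * 0.99252805 * 0.56693390 = 14.6263

Answer: Price = 14.6263


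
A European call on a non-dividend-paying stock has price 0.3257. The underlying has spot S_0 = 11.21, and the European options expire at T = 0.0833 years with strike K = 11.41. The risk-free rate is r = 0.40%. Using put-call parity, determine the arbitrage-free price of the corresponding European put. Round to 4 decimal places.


Answer: Put price = 0.5219

Derivation:
Put-call parity: C - P = S_0 * exp(-qT) - K * exp(-rT).
S_0 * exp(-qT) = 11.2100 * 1.00000000 = 11.21000000
K * exp(-rT) = 11.4100 * 0.99966686 = 11.40619882
P = C - S*exp(-qT) + K*exp(-rT)
P = 0.3257 - 11.21000000 + 11.40619882 = 0.5219


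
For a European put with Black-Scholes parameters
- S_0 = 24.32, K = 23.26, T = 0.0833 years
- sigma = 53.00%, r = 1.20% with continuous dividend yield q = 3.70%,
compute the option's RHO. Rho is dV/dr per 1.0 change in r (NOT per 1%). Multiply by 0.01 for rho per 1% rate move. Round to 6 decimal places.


d1 = 0.3541993864; d2 = 0.2012321677
phi(d1) = 0.3746859255; exp(-qT) = 0.9969226448; exp(-rT) = 0.9990008994
N(-d2) = 0.4202585199
Rho = -K*T*exp(-rT)*N(-d2) = -23.2600 * 0.0833 * 0.9990008994 * 0.4202585199 = -0.813462

Answer: Rho = -0.813462


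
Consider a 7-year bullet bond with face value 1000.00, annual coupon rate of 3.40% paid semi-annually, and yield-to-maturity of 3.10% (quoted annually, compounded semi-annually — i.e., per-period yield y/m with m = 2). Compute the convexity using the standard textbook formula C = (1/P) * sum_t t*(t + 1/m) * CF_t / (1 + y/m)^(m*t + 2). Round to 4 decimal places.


Answer: Convexity = 44.1357

Derivation:
Coupon per period c = face * coupon_rate / m = 17.000000
Periods per year m = 2; per-period yield y/m = 0.015500
Number of cashflows N = 14
Cashflows (t years, CF_t, discount factor 1/(1+y/m)^(m*t), PV):
  t = 0.5000: CF_t = 17.000000, DF = 0.984737, PV = 16.740522
  t = 1.0000: CF_t = 17.000000, DF = 0.969706, PV = 16.485004
  t = 1.5000: CF_t = 17.000000, DF = 0.954905, PV = 16.233387
  t = 2.0000: CF_t = 17.000000, DF = 0.940330, PV = 15.985610
  t = 2.5000: CF_t = 17.000000, DF = 0.925977, PV = 15.741615
  t = 3.0000: CF_t = 17.000000, DF = 0.911844, PV = 15.501344
  t = 3.5000: CF_t = 17.000000, DF = 0.897926, PV = 15.264741
  t = 4.0000: CF_t = 17.000000, DF = 0.884220, PV = 15.031748
  t = 4.5000: CF_t = 17.000000, DF = 0.870724, PV = 14.802313
  t = 5.0000: CF_t = 17.000000, DF = 0.857434, PV = 14.576379
  t = 5.5000: CF_t = 17.000000, DF = 0.844347, PV = 14.353893
  t = 6.0000: CF_t = 17.000000, DF = 0.831459, PV = 14.134804
  t = 6.5000: CF_t = 17.000000, DF = 0.818768, PV = 13.919059
  t = 7.0000: CF_t = 1017.000000, DF = 0.806271, PV = 819.977555
Price P = sum_t PV_t = 1018.747973
Convexity numerator sum_t t*(t + 1/m) * CF_t / (1+y/m)^(m*t + 2):
  t = 0.5000: term = 8.116693
  t = 1.0000: term = 23.978415
  t = 1.5000: term = 47.224845
  t = 2.0000: term = 77.506720
  t = 2.5000: term = 114.485554
  t = 3.0000: term = 157.833359
  t = 3.5000: term = 207.232376
  t = 4.0000: term = 262.374817
  t = 4.5000: term = 322.962601
  t = 5.0000: term = 388.707108
  t = 5.5000: term = 459.328931
  t = 6.0000: term = 534.557639
  t = 6.5000: term = 614.131540
  t = 7.0000: term = 41744.706551
Convexity = (1/P) * sum = 44963.147149 / 1018.747973 = 44.135692
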